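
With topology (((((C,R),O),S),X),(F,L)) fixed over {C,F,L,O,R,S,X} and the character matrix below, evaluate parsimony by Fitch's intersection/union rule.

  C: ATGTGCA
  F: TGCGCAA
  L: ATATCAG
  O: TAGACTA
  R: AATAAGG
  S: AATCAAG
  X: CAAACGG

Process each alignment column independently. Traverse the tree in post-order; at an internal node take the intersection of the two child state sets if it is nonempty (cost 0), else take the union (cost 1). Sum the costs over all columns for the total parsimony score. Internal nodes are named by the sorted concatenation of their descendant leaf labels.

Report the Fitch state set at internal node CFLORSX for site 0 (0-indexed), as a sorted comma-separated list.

A

site 0, node CR: C={A} ∩ R={A} → {A} (+0)
site 0, node COR: CR={A} ∪ O={T} → {A,T} (+1)
site 0, node CORS: COR={A,T} ∩ S={A} → {A} (+0)
site 0, node CORSX: CORS={A} ∪ X={C} → {A,C} (+1)
site 0, node FL: F={T} ∪ L={A} → {A,T} (+1)
site 0, node CFLORSX: CORSX={A,C} ∩ FL={A,T} → {A} (+0)
site 1, node CR: C={T} ∪ R={A} → {A,T} (+1)
site 1, node COR: CR={A,T} ∩ O={A} → {A} (+0)
site 1, node CORS: COR={A} ∩ S={A} → {A} (+0)
site 1, node CORSX: CORS={A} ∩ X={A} → {A} (+0)
site 1, node FL: F={G} ∪ L={T} → {G,T} (+1)
site 1, node CFLORSX: CORSX={A} ∪ FL={G,T} → {A,G,T} (+1)
site 2, node CR: C={G} ∪ R={T} → {G,T} (+1)
site 2, node COR: CR={G,T} ∩ O={G} → {G} (+0)
site 2, node CORS: COR={G} ∪ S={T} → {G,T} (+1)
site 2, node CORSX: CORS={G,T} ∪ X={A} → {A,G,T} (+1)
site 2, node FL: F={C} ∪ L={A} → {A,C} (+1)
site 2, node CFLORSX: CORSX={A,G,T} ∩ FL={A,C} → {A} (+0)
site 3, node CR: C={T} ∪ R={A} → {A,T} (+1)
site 3, node COR: CR={A,T} ∩ O={A} → {A} (+0)
site 3, node CORS: COR={A} ∪ S={C} → {A,C} (+1)
site 3, node CORSX: CORS={A,C} ∩ X={A} → {A} (+0)
site 3, node FL: F={G} ∪ L={T} → {G,T} (+1)
site 3, node CFLORSX: CORSX={A} ∪ FL={G,T} → {A,G,T} (+1)
site 4, node CR: C={G} ∪ R={A} → {A,G} (+1)
site 4, node COR: CR={A,G} ∪ O={C} → {A,C,G} (+1)
site 4, node CORS: COR={A,C,G} ∩ S={A} → {A} (+0)
site 4, node CORSX: CORS={A} ∪ X={C} → {A,C} (+1)
site 4, node FL: F={C} ∩ L={C} → {C} (+0)
site 4, node CFLORSX: CORSX={A,C} ∩ FL={C} → {C} (+0)
site 5, node CR: C={C} ∪ R={G} → {C,G} (+1)
site 5, node COR: CR={C,G} ∪ O={T} → {C,G,T} (+1)
site 5, node CORS: COR={C,G,T} ∪ S={A} → {A,C,G,T} (+1)
site 5, node CORSX: CORS={A,C,G,T} ∩ X={G} → {G} (+0)
site 5, node FL: F={A} ∩ L={A} → {A} (+0)
site 5, node CFLORSX: CORSX={G} ∪ FL={A} → {A,G} (+1)
site 6, node CR: C={A} ∪ R={G} → {A,G} (+1)
site 6, node COR: CR={A,G} ∩ O={A} → {A} (+0)
site 6, node CORS: COR={A} ∪ S={G} → {A,G} (+1)
site 6, node CORSX: CORS={A,G} ∩ X={G} → {G} (+0)
site 6, node FL: F={A} ∪ L={G} → {A,G} (+1)
site 6, node CFLORSX: CORSX={G} ∩ FL={A,G} → {G} (+0)
per-site changes: [3, 3, 4, 4, 3, 4, 3]; total = 24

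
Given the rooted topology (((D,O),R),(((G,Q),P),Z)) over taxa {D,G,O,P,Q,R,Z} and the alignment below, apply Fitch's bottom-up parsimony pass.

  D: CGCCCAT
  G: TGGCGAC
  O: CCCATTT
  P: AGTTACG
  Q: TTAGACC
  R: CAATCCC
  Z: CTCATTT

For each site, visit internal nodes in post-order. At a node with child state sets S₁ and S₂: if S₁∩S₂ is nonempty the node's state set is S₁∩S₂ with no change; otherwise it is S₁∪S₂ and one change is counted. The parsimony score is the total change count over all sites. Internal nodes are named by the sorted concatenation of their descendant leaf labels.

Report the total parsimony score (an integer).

site 0, node DO: D={C} ∩ O={C} → {C} (+0)
site 0, node DOR: DO={C} ∩ R={C} → {C} (+0)
site 0, node GQ: G={T} ∩ Q={T} → {T} (+0)
site 0, node GPQ: GQ={T} ∪ P={A} → {A,T} (+1)
site 0, node GPQZ: GPQ={A,T} ∪ Z={C} → {A,C,T} (+1)
site 0, node DGOPQRZ: DOR={C} ∩ GPQZ={A,C,T} → {C} (+0)
site 1, node DO: D={G} ∪ O={C} → {C,G} (+1)
site 1, node DOR: DO={C,G} ∪ R={A} → {A,C,G} (+1)
site 1, node GQ: G={G} ∪ Q={T} → {G,T} (+1)
site 1, node GPQ: GQ={G,T} ∩ P={G} → {G} (+0)
site 1, node GPQZ: GPQ={G} ∪ Z={T} → {G,T} (+1)
site 1, node DGOPQRZ: DOR={A,C,G} ∩ GPQZ={G,T} → {G} (+0)
site 2, node DO: D={C} ∩ O={C} → {C} (+0)
site 2, node DOR: DO={C} ∪ R={A} → {A,C} (+1)
site 2, node GQ: G={G} ∪ Q={A} → {A,G} (+1)
site 2, node GPQ: GQ={A,G} ∪ P={T} → {A,G,T} (+1)
site 2, node GPQZ: GPQ={A,G,T} ∪ Z={C} → {A,C,G,T} (+1)
site 2, node DGOPQRZ: DOR={A,C} ∩ GPQZ={A,C,G,T} → {A,C} (+0)
site 3, node DO: D={C} ∪ O={A} → {A,C} (+1)
site 3, node DOR: DO={A,C} ∪ R={T} → {A,C,T} (+1)
site 3, node GQ: G={C} ∪ Q={G} → {C,G} (+1)
site 3, node GPQ: GQ={C,G} ∪ P={T} → {C,G,T} (+1)
site 3, node GPQZ: GPQ={C,G,T} ∪ Z={A} → {A,C,G,T} (+1)
site 3, node DGOPQRZ: DOR={A,C,T} ∩ GPQZ={A,C,G,T} → {A,C,T} (+0)
site 4, node DO: D={C} ∪ O={T} → {C,T} (+1)
site 4, node DOR: DO={C,T} ∩ R={C} → {C} (+0)
site 4, node GQ: G={G} ∪ Q={A} → {A,G} (+1)
site 4, node GPQ: GQ={A,G} ∩ P={A} → {A} (+0)
site 4, node GPQZ: GPQ={A} ∪ Z={T} → {A,T} (+1)
site 4, node DGOPQRZ: DOR={C} ∪ GPQZ={A,T} → {A,C,T} (+1)
site 5, node DO: D={A} ∪ O={T} → {A,T} (+1)
site 5, node DOR: DO={A,T} ∪ R={C} → {A,C,T} (+1)
site 5, node GQ: G={A} ∪ Q={C} → {A,C} (+1)
site 5, node GPQ: GQ={A,C} ∩ P={C} → {C} (+0)
site 5, node GPQZ: GPQ={C} ∪ Z={T} → {C,T} (+1)
site 5, node DGOPQRZ: DOR={A,C,T} ∩ GPQZ={C,T} → {C,T} (+0)
site 6, node DO: D={T} ∩ O={T} → {T} (+0)
site 6, node DOR: DO={T} ∪ R={C} → {C,T} (+1)
site 6, node GQ: G={C} ∩ Q={C} → {C} (+0)
site 6, node GPQ: GQ={C} ∪ P={G} → {C,G} (+1)
site 6, node GPQZ: GPQ={C,G} ∪ Z={T} → {C,G,T} (+1)
site 6, node DGOPQRZ: DOR={C,T} ∩ GPQZ={C,G,T} → {C,T} (+0)
per-site changes: [2, 4, 4, 5, 4, 4, 3]; total = 26

26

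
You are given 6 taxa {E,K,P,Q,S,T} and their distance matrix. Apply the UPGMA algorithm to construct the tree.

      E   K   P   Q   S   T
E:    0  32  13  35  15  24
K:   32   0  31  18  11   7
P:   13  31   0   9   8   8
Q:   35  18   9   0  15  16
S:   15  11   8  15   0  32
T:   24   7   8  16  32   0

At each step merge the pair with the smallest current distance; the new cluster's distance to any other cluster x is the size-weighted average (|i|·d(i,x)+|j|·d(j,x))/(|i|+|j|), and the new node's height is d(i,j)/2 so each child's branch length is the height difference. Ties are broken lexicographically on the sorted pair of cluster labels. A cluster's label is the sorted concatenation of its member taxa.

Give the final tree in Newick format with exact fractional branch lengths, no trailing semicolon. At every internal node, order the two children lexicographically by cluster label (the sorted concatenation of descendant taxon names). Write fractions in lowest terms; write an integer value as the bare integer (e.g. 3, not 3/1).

1. join K+T (d=7) ⇒ KT; edges |K|=7/2, |T|=7/2
  updated: d(E,KT)=28, d(KT,P)=39/2, d(KT,Q)=17, d(KT,S)=43/2
2. join P+S (d=8) ⇒ PS; edges |P|=4, |S|=4
  updated: d(E,PS)=14, d(KT,PS)=41/2, d(PS,Q)=12
3. join PS+Q (d=12) ⇒ PQS; edges |PS|=2, |Q|=6
  updated: d(E,PQS)=21, d(KT,PQS)=58/3
4. join KT+PQS (d=58/3) ⇒ KPQST; edges |KT|=37/6, |PQS|=11/3
  updated: d(E,KPQST)=119/5
5. join E+KPQST (d=119/5) ⇒ EKPQST; edges |E|=119/10, |KPQST|=67/30
final tree: (E:119/10,((K:7/2,T:7/2):37/6,((P:4,S:4):2,Q:6):11/3):67/30)
total length: 1409/30

(E:119/10,((K:7/2,T:7/2):37/6,((P:4,S:4):2,Q:6):11/3):67/30)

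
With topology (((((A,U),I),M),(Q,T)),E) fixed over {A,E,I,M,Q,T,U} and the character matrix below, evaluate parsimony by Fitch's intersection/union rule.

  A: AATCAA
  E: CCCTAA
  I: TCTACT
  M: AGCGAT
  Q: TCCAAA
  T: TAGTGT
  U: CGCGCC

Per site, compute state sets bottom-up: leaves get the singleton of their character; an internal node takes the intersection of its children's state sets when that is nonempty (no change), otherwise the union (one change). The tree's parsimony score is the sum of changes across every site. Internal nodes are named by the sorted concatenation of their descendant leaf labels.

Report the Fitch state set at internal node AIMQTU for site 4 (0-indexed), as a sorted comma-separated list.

AU@0: {A} ∪ {C} = {A,C} (union, +1)
AIU@0: {A,C} ∪ {T} = {A,C,T} (union, +1)
AIMU@0: {A,C,T} ∩ {A} = {A} (intersection, +0)
QT@0: {T} ∩ {T} = {T} (intersection, +0)
AIMQTU@0: {A} ∪ {T} = {A,T} (union, +1)
AEIMQTU@0: {A,T} ∪ {C} = {A,C,T} (union, +1)
AU@1: {A} ∪ {G} = {A,G} (union, +1)
AIU@1: {A,G} ∪ {C} = {A,C,G} (union, +1)
AIMU@1: {A,C,G} ∩ {G} = {G} (intersection, +0)
QT@1: {C} ∪ {A} = {A,C} (union, +1)
AIMQTU@1: {G} ∪ {A,C} = {A,C,G} (union, +1)
AEIMQTU@1: {A,C,G} ∩ {C} = {C} (intersection, +0)
AU@2: {T} ∪ {C} = {C,T} (union, +1)
AIU@2: {C,T} ∩ {T} = {T} (intersection, +0)
AIMU@2: {T} ∪ {C} = {C,T} (union, +1)
QT@2: {C} ∪ {G} = {C,G} (union, +1)
AIMQTU@2: {C,T} ∩ {C,G} = {C} (intersection, +0)
AEIMQTU@2: {C} ∩ {C} = {C} (intersection, +0)
AU@3: {C} ∪ {G} = {C,G} (union, +1)
AIU@3: {C,G} ∪ {A} = {A,C,G} (union, +1)
AIMU@3: {A,C,G} ∩ {G} = {G} (intersection, +0)
QT@3: {A} ∪ {T} = {A,T} (union, +1)
AIMQTU@3: {G} ∪ {A,T} = {A,G,T} (union, +1)
AEIMQTU@3: {A,G,T} ∩ {T} = {T} (intersection, +0)
AU@4: {A} ∪ {C} = {A,C} (union, +1)
AIU@4: {A,C} ∩ {C} = {C} (intersection, +0)
AIMU@4: {C} ∪ {A} = {A,C} (union, +1)
QT@4: {A} ∪ {G} = {A,G} (union, +1)
AIMQTU@4: {A,C} ∩ {A,G} = {A} (intersection, +0)
AEIMQTU@4: {A} ∩ {A} = {A} (intersection, +0)
AU@5: {A} ∪ {C} = {A,C} (union, +1)
AIU@5: {A,C} ∪ {T} = {A,C,T} (union, +1)
AIMU@5: {A,C,T} ∩ {T} = {T} (intersection, +0)
QT@5: {A} ∪ {T} = {A,T} (union, +1)
AIMQTU@5: {T} ∩ {A,T} = {T} (intersection, +0)
AEIMQTU@5: {T} ∪ {A} = {A,T} (union, +1)
per-site changes: [4, 4, 3, 4, 3, 4]; total = 22

A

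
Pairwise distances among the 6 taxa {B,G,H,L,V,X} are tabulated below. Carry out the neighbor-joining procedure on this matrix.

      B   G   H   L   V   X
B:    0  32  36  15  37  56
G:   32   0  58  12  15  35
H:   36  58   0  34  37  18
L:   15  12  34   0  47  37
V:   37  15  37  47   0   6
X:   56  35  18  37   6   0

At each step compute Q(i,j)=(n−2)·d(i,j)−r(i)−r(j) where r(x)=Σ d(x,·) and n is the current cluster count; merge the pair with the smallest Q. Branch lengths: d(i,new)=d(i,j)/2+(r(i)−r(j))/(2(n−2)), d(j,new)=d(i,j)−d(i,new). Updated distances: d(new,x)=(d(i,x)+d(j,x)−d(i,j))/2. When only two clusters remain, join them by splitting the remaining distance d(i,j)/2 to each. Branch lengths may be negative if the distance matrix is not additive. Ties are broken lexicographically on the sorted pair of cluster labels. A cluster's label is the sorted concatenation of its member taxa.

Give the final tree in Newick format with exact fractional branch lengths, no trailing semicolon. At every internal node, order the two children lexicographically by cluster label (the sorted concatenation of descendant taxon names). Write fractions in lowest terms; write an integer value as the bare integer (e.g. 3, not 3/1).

(((B:25/2,(H:97/6,(V:7/4,X:17/4):25/3):15):5,G:89/8):7/16,L:7/16)

iteration 1: select V,X (d=6, Q=-270); attach at lengths (7/4, 17/4); label the merged cluster VX
  updated: d(B,VX)=87/2, d(G,VX)=22, d(H,VX)=49/2, d(L,VX)=39
iteration 2: select H,VX (d=49/2, Q=-208); attach at lengths (97/6, 25/3); label the merged cluster HVX
  updated: d(B,HVX)=55/2, d(G,HVX)=111/4, d(HVX,L)=97/4
iteration 3: select B,HVX (d=55/2, Q=-99); attach at lengths (25/2, 15); label the merged cluster BHVX
  updated: d(BHVX,G)=129/8, d(BHVX,L)=47/8
iteration 4: select BHVX,G (d=129/8, Q=-34); attach at lengths (5, 89/8); label the merged cluster BGHVX
  updated: d(BGHVX,L)=7/8
iteration 5: select BGHVX,L (d=7/8); attach at lengths (7/16, 7/16); label the merged cluster BGHLVX
final tree: (((B:25/2,(H:97/6,(V:7/4,X:17/4):25/3):15):5,G:89/8):7/16,L:7/16)
total length: 75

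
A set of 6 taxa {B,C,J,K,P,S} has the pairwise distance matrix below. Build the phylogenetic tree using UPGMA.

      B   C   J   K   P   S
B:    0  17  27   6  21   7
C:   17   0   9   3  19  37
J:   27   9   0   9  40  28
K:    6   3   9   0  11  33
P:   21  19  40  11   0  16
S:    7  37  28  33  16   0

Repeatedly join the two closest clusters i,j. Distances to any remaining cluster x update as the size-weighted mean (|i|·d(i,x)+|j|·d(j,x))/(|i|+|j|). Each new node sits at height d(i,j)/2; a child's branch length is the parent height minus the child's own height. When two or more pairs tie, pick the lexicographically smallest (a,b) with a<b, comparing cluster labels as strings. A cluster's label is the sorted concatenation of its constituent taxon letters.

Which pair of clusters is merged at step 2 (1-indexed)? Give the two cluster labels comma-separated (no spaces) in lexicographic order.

B,S

step 1: merge (C,K) at d=3; branch lengths C→3/2, K→3/2; new cluster CK
  updated: d(B,CK)=23/2, d(CK,J)=9, d(CK,P)=15, d(CK,S)=35
step 2: merge (B,S) at d=7; branch lengths B→7/2, S→7/2; new cluster BS
  updated: d(BS,CK)=93/4, d(BS,J)=55/2, d(BS,P)=37/2
step 3: merge (CK,J) at d=9; branch lengths CK→3, J→9/2; new cluster CJK
  updated: d(BS,CJK)=74/3, d(CJK,P)=70/3
step 4: merge (BS,P) at d=37/2; branch lengths BS→23/4, P→37/4; new cluster BPS
  updated: d(BPS,CJK)=218/9
step 5: merge (BPS,CJK) at d=218/9; branch lengths BPS→103/36, CJK→137/18; new cluster BCJKPS
final tree: (((B:7/2,S:7/2):23/4,P:37/4):103/36,((C:3/2,K:3/2):3,J:9/2):137/18)
total length: 1547/36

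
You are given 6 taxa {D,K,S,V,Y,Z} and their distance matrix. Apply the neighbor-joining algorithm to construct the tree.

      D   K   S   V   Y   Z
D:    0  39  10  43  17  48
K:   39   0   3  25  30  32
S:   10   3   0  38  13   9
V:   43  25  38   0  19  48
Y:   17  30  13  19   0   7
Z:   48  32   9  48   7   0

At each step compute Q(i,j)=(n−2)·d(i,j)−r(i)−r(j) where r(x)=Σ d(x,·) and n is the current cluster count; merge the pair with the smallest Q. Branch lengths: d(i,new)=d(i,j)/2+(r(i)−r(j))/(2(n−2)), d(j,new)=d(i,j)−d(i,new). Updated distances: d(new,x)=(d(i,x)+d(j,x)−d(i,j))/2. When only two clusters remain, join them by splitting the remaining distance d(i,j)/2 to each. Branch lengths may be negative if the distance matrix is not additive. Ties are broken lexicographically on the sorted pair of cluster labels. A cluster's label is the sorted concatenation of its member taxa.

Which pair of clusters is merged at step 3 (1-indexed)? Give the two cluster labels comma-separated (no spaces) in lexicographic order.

iteration 1: select K,V (d=25, Q=-202); attach at lengths (7, 18); label the merged cluster KV
  updated: d(D,KV)=57/2, d(KV,S)=8, d(KV,Y)=12, d(KV,Z)=55/2
iteration 2: select Y,Z (d=7, Q=-239/2); attach at lengths (-43/12, 127/12); label the merged cluster YZ
  updated: d(D,YZ)=29, d(KV,YZ)=65/4, d(S,YZ)=15/2
iteration 3: select D,S (d=10, Q=-73); attach at lengths (31/2, -11/2); label the merged cluster DS
  updated: d(DS,KV)=53/4, d(DS,YZ)=53/4
iteration 4: select DS,KV (d=53/4, Q=-171/4); attach at lengths (41/8, 65/8); label the merged cluster DKSV
  updated: d(DKSV,YZ)=65/8
iteration 5: select DKSV,YZ (d=65/8); attach at lengths (65/16, 65/16); label the merged cluster DKSVYZ
final tree: (((D:31/2,S:-11/2):41/8,(K:7,V:18):65/8):65/16,(Y:-43/12,Z:127/12):65/16)
total length: 507/8

D,S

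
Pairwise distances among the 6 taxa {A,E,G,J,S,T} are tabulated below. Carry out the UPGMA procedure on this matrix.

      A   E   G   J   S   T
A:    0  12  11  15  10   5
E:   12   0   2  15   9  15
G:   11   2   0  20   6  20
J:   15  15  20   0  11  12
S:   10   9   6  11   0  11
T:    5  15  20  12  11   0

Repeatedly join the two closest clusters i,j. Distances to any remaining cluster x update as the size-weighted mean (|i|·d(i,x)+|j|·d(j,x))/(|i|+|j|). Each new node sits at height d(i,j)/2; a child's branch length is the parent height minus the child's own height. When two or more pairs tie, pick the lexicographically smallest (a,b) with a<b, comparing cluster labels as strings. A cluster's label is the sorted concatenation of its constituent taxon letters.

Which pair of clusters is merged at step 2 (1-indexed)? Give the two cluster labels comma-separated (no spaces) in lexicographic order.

iteration 1: select E,G (d=2); attach at lengths (1, 1); label the merged cluster EG
  updated: d(A,EG)=23/2, d(EG,J)=35/2, d(EG,S)=15/2, d(EG,T)=35/2
iteration 2: select A,T (d=5); attach at lengths (5/2, 5/2); label the merged cluster AT
  updated: d(AT,EG)=29/2, d(AT,J)=27/2, d(AT,S)=21/2
iteration 3: select EG,S (d=15/2); attach at lengths (11/4, 15/4); label the merged cluster EGS
  updated: d(AT,EGS)=79/6, d(EGS,J)=46/3
iteration 4: select AT,EGS (d=79/6); attach at lengths (49/12, 17/6); label the merged cluster AEGST
  updated: d(AEGST,J)=73/5
iteration 5: select AEGST,J (d=73/5); attach at lengths (43/60, 73/10); label the merged cluster AEGJST
final tree: (((A:5/2,T:5/2):49/12,((E:1,G:1):11/4,S:15/4):17/6):43/60,J:73/10)
total length: 853/30

A,T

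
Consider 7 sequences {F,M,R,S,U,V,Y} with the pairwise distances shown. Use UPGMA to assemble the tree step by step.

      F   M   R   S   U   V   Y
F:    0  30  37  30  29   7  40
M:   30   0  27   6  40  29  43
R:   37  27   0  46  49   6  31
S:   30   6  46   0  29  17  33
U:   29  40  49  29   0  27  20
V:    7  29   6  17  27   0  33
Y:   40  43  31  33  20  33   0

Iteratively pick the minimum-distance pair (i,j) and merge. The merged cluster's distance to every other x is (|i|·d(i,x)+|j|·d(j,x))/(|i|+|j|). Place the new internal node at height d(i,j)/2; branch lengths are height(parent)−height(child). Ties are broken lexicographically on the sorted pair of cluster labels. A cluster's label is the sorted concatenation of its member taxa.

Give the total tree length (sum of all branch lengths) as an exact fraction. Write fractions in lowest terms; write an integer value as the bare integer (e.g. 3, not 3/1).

4639/60

iteration 1: select M,S (d=6); attach at lengths (3, 3); label the merged cluster MS
  updated: d(F,MS)=30, d(MS,R)=73/2, d(MS,U)=69/2, d(MS,V)=23, d(MS,Y)=38
iteration 2: select R,V (d=6); attach at lengths (3, 3); label the merged cluster RV
  updated: d(F,RV)=22, d(MS,RV)=119/4, d(RV,U)=38, d(RV,Y)=32
iteration 3: select U,Y (d=20); attach at lengths (10, 10); label the merged cluster UY
  updated: d(F,UY)=69/2, d(MS,UY)=145/4, d(RV,UY)=35
iteration 4: select F,RV (d=22); attach at lengths (11, 8); label the merged cluster FRV
  updated: d(FRV,MS)=179/6, d(FRV,UY)=209/6
iteration 5: select FRV,MS (d=179/6); attach at lengths (47/12, 143/12); label the merged cluster FMRSV
  updated: d(FMRSV,UY)=177/5
iteration 6: select FMRSV,UY (d=177/5); attach at lengths (167/60, 77/10); label the merged cluster FMRSUVY
final tree: (((F:11,(R:3,V:3):8):47/12,(M:3,S:3):143/12):167/60,(U:10,Y:10):77/10)
total length: 4639/60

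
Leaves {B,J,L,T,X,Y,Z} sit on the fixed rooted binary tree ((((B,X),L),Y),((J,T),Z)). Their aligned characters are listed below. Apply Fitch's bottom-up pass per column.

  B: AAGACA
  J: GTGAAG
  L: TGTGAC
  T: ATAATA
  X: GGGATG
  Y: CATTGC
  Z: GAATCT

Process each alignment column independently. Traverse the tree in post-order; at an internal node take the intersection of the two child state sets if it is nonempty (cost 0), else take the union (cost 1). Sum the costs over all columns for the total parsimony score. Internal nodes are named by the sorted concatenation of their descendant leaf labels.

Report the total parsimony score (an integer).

23

BX@0: {A} ∪ {G} = {A,G} (union, +1)
BLX@0: {A,G} ∪ {T} = {A,G,T} (union, +1)
BLXY@0: {A,G,T} ∪ {C} = {A,C,G,T} (union, +1)
JT@0: {G} ∪ {A} = {A,G} (union, +1)
JTZ@0: {A,G} ∩ {G} = {G} (intersection, +0)
BJLTXYZ@0: {A,C,G,T} ∩ {G} = {G} (intersection, +0)
BX@1: {A} ∪ {G} = {A,G} (union, +1)
BLX@1: {A,G} ∩ {G} = {G} (intersection, +0)
BLXY@1: {G} ∪ {A} = {A,G} (union, +1)
JT@1: {T} ∩ {T} = {T} (intersection, +0)
JTZ@1: {T} ∪ {A} = {A,T} (union, +1)
BJLTXYZ@1: {A,G} ∩ {A,T} = {A} (intersection, +0)
BX@2: {G} ∩ {G} = {G} (intersection, +0)
BLX@2: {G} ∪ {T} = {G,T} (union, +1)
BLXY@2: {G,T} ∩ {T} = {T} (intersection, +0)
JT@2: {G} ∪ {A} = {A,G} (union, +1)
JTZ@2: {A,G} ∩ {A} = {A} (intersection, +0)
BJLTXYZ@2: {T} ∪ {A} = {A,T} (union, +1)
BX@3: {A} ∩ {A} = {A} (intersection, +0)
BLX@3: {A} ∪ {G} = {A,G} (union, +1)
BLXY@3: {A,G} ∪ {T} = {A,G,T} (union, +1)
JT@3: {A} ∩ {A} = {A} (intersection, +0)
JTZ@3: {A} ∪ {T} = {A,T} (union, +1)
BJLTXYZ@3: {A,G,T} ∩ {A,T} = {A,T} (intersection, +0)
BX@4: {C} ∪ {T} = {C,T} (union, +1)
BLX@4: {C,T} ∪ {A} = {A,C,T} (union, +1)
BLXY@4: {A,C,T} ∪ {G} = {A,C,G,T} (union, +1)
JT@4: {A} ∪ {T} = {A,T} (union, +1)
JTZ@4: {A,T} ∪ {C} = {A,C,T} (union, +1)
BJLTXYZ@4: {A,C,G,T} ∩ {A,C,T} = {A,C,T} (intersection, +0)
BX@5: {A} ∪ {G} = {A,G} (union, +1)
BLX@5: {A,G} ∪ {C} = {A,C,G} (union, +1)
BLXY@5: {A,C,G} ∩ {C} = {C} (intersection, +0)
JT@5: {G} ∪ {A} = {A,G} (union, +1)
JTZ@5: {A,G} ∪ {T} = {A,G,T} (union, +1)
BJLTXYZ@5: {C} ∪ {A,G,T} = {A,C,G,T} (union, +1)
per-site changes: [4, 3, 3, 3, 5, 5]; total = 23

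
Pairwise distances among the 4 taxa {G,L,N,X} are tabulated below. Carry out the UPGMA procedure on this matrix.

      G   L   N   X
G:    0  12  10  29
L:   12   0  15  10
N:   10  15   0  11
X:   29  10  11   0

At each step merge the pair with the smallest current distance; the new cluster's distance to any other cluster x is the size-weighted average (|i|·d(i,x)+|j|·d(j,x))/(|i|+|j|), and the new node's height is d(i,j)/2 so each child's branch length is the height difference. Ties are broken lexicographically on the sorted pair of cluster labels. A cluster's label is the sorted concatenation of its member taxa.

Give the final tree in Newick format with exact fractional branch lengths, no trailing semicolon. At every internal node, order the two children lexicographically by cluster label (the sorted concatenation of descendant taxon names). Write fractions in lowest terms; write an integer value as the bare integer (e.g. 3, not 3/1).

((G:5,N:5):27/8,(L:5,X:5):27/8)

1. join G+N (d=10) ⇒ GN; edges |G|=5, |N|=5
  updated: d(GN,L)=27/2, d(GN,X)=20
2. join L+X (d=10) ⇒ LX; edges |L|=5, |X|=5
  updated: d(GN,LX)=67/4
3. join GN+LX (d=67/4) ⇒ GLNX; edges |GN|=27/8, |LX|=27/8
final tree: ((G:5,N:5):27/8,(L:5,X:5):27/8)
total length: 107/4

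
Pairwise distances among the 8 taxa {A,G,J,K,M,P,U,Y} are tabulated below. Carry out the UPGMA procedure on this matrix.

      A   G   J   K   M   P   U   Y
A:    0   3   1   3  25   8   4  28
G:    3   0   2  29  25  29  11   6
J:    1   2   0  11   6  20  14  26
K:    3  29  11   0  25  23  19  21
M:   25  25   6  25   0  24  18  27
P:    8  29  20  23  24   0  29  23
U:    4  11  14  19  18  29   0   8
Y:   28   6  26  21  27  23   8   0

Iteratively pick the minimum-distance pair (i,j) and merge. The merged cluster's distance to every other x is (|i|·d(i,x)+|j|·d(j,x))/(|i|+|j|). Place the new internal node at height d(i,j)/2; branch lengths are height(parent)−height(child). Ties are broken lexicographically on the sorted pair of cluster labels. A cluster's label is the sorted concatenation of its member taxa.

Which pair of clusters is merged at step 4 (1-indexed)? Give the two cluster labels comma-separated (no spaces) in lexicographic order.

AGJ,K

1. join A+J (d=1) ⇒ AJ; edges |A|=1/2, |J|=1/2
  updated: d(AJ,G)=5/2, d(AJ,K)=7, d(AJ,M)=31/2, d(AJ,P)=14, d(AJ,U)=9, d(AJ,Y)=27
2. join AJ+G (d=5/2) ⇒ AGJ; edges |AJ|=3/4, |G|=5/4
  updated: d(AGJ,K)=43/3, d(AGJ,M)=56/3, d(AGJ,P)=19, d(AGJ,U)=29/3, d(AGJ,Y)=20
3. join U+Y (d=8) ⇒ UY; edges |U|=4, |Y|=4
  updated: d(AGJ,UY)=89/6, d(K,UY)=20, d(M,UY)=45/2, d(P,UY)=26
4. join AGJ+K (d=43/3) ⇒ AGJK; edges |AGJ|=71/12, |K|=43/6
  updated: d(AGJK,M)=81/4, d(AGJK,P)=20, d(AGJK,UY)=129/8
5. join AGJK+UY (d=129/8) ⇒ AGJKUY; edges |AGJK|=43/48, |UY|=65/16
  updated: d(AGJKUY,M)=21, d(AGJKUY,P)=22
6. join AGJKUY+M (d=21) ⇒ AGJKMUY; edges |AGJKUY|=39/16, |M|=21/2
  updated: d(AGJKMUY,P)=156/7
7. join AGJKMUY+P (d=156/7) ⇒ AGJKMPUY; edges |AGJKMUY|=9/14, |P|=78/7
final tree: ((((((A:1/2,J:1/2):3/4,G:5/4):71/12,K:43/6):43/48,(U:4,Y:4):65/16):39/16,M:21/2):9/14,P:78/7)
total length: 18065/336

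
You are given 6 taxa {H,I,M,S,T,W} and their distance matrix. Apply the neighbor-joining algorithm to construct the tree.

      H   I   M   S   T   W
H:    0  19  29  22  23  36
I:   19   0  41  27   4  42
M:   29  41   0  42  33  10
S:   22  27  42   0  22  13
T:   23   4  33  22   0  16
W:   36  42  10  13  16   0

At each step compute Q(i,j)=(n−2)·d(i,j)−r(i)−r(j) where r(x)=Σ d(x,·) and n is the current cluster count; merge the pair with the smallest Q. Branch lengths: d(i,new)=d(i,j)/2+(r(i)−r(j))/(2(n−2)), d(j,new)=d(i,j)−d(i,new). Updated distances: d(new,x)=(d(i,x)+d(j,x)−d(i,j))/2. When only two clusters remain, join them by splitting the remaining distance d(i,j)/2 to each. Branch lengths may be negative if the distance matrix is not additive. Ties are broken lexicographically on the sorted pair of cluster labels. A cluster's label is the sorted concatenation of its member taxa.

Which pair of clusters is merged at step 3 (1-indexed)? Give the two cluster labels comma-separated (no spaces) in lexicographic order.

iteration 1: select M,W (d=10, Q=-232); attach at lengths (39/4, 1/4); label the merged cluster MW
  updated: d(H,MW)=55/2, d(I,MW)=73/2, d(MW,S)=45/2, d(MW,T)=39/2
iteration 2: select I,T (d=4, Q=-143); attach at lengths (5, -1); label the merged cluster IT
  updated: d(H,IT)=19, d(IT,MW)=26, d(IT,S)=45/2
iteration 3: select H,IT (d=19, Q=-98); attach at lengths (39/4, 37/4); label the merged cluster HIT
  updated: d(HIT,MW)=69/4, d(HIT,S)=51/4
iteration 4: select HIT,MW (d=69/4, Q=-105/2); attach at lengths (15/4, 27/2); label the merged cluster HIMTW
  updated: d(HIMTW,S)=9
iteration 5: select HIMTW,S (d=9); attach at lengths (9/2, 9/2); label the merged cluster HIMSTW
final tree: (((H:39/4,(I:5,T:-1):37/4):15/4,(M:39/4,W:1/4):27/2):9/2,S:9/2)
total length: 237/4

H,IT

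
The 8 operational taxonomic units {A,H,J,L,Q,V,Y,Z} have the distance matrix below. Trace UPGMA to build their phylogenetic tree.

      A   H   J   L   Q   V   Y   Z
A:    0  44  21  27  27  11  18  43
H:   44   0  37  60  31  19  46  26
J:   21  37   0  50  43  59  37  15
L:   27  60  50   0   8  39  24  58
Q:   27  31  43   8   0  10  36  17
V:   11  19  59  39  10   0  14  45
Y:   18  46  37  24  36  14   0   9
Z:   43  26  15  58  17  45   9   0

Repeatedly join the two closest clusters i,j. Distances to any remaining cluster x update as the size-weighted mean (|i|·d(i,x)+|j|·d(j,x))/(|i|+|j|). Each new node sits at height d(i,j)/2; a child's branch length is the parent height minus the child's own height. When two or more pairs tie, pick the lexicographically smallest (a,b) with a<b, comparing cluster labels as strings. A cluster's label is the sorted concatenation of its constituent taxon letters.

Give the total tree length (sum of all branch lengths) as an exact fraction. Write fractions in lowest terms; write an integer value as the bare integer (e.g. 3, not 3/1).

16007/168

1. join L+Q (d=8) ⇒ LQ; edges |L|=4, |Q|=4
  updated: d(A,LQ)=27, d(H,LQ)=91/2, d(J,LQ)=93/2, d(LQ,V)=49/2, d(LQ,Y)=30, d(LQ,Z)=75/2
2. join Y+Z (d=9) ⇒ YZ; edges |Y|=9/2, |Z|=9/2
  updated: d(A,YZ)=61/2, d(H,YZ)=36, d(J,YZ)=26, d(LQ,YZ)=135/4, d(V,YZ)=59/2
3. join A+V (d=11) ⇒ AV; edges |A|=11/2, |V|=11/2
  updated: d(AV,H)=63/2, d(AV,J)=40, d(AV,LQ)=103/4, d(AV,YZ)=30
4. join AV+LQ (d=103/4) ⇒ ALQV; edges |AV|=59/8, |LQ|=71/8
  updated: d(ALQV,H)=77/2, d(ALQV,J)=173/4, d(ALQV,YZ)=255/8
5. join J+YZ (d=26) ⇒ JYZ; edges |J|=13, |YZ|=17/2
  updated: d(ALQV,JYZ)=107/3, d(H,JYZ)=109/3
6. join ALQV+JYZ (d=107/3) ⇒ AJLQVYZ; edges |ALQV|=119/24, |JYZ|=29/6
  updated: d(AJLQVYZ,H)=263/7
7. join AJLQVYZ+H (d=263/7) ⇒ AHJLQVYZ; edges |AJLQVYZ|=20/21, |H|=263/14
final tree: ((((A:11/2,V:11/2):59/8,(L:4,Q:4):71/8):119/24,(J:13,(Y:9/2,Z:9/2):17/2):29/6):20/21,H:263/14)
total length: 16007/168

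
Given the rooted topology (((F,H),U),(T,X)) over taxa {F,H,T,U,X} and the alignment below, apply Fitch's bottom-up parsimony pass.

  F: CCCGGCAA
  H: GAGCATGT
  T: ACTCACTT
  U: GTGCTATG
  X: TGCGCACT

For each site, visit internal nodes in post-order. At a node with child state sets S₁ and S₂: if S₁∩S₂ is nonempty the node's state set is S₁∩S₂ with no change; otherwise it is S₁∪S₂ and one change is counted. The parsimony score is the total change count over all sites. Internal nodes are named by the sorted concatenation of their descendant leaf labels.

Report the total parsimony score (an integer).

22

site 0, node FH: F={C} ∪ H={G} → {C,G} (+1)
site 0, node FHU: FH={C,G} ∩ U={G} → {G} (+0)
site 0, node TX: T={A} ∪ X={T} → {A,T} (+1)
site 0, node FHTUX: FHU={G} ∪ TX={A,T} → {A,G,T} (+1)
site 1, node FH: F={C} ∪ H={A} → {A,C} (+1)
site 1, node FHU: FH={A,C} ∪ U={T} → {A,C,T} (+1)
site 1, node TX: T={C} ∪ X={G} → {C,G} (+1)
site 1, node FHTUX: FHU={A,C,T} ∩ TX={C,G} → {C} (+0)
site 2, node FH: F={C} ∪ H={G} → {C,G} (+1)
site 2, node FHU: FH={C,G} ∩ U={G} → {G} (+0)
site 2, node TX: T={T} ∪ X={C} → {C,T} (+1)
site 2, node FHTUX: FHU={G} ∪ TX={C,T} → {C,G,T} (+1)
site 3, node FH: F={G} ∪ H={C} → {C,G} (+1)
site 3, node FHU: FH={C,G} ∩ U={C} → {C} (+0)
site 3, node TX: T={C} ∪ X={G} → {C,G} (+1)
site 3, node FHTUX: FHU={C} ∩ TX={C,G} → {C} (+0)
site 4, node FH: F={G} ∪ H={A} → {A,G} (+1)
site 4, node FHU: FH={A,G} ∪ U={T} → {A,G,T} (+1)
site 4, node TX: T={A} ∪ X={C} → {A,C} (+1)
site 4, node FHTUX: FHU={A,G,T} ∩ TX={A,C} → {A} (+0)
site 5, node FH: F={C} ∪ H={T} → {C,T} (+1)
site 5, node FHU: FH={C,T} ∪ U={A} → {A,C,T} (+1)
site 5, node TX: T={C} ∪ X={A} → {A,C} (+1)
site 5, node FHTUX: FHU={A,C,T} ∩ TX={A,C} → {A,C} (+0)
site 6, node FH: F={A} ∪ H={G} → {A,G} (+1)
site 6, node FHU: FH={A,G} ∪ U={T} → {A,G,T} (+1)
site 6, node TX: T={T} ∪ X={C} → {C,T} (+1)
site 6, node FHTUX: FHU={A,G,T} ∩ TX={C,T} → {T} (+0)
site 7, node FH: F={A} ∪ H={T} → {A,T} (+1)
site 7, node FHU: FH={A,T} ∪ U={G} → {A,G,T} (+1)
site 7, node TX: T={T} ∩ X={T} → {T} (+0)
site 7, node FHTUX: FHU={A,G,T} ∩ TX={T} → {T} (+0)
per-site changes: [3, 3, 3, 2, 3, 3, 3, 2]; total = 22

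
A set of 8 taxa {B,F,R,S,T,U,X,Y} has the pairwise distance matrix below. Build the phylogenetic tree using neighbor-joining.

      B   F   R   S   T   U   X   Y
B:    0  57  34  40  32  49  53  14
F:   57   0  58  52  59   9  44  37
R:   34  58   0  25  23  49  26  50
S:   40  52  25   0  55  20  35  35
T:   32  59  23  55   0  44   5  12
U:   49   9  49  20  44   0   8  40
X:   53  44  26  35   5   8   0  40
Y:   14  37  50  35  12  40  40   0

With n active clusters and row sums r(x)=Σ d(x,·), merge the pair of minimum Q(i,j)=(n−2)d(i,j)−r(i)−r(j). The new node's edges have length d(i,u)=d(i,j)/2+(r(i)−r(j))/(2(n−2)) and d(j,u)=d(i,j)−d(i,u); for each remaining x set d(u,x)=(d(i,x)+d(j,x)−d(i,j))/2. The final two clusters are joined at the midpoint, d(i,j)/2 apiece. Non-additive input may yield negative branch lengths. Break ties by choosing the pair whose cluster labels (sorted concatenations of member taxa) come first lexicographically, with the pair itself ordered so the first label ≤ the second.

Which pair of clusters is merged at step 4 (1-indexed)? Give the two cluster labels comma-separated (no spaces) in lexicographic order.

step 1: merge (F,U) at d=9, Q=-481; branch lengths F→151/12, U→-43/12; new cluster FU
  updated: d(B,FU)=97/2, d(FU,R)=49, d(FU,S)=63/2, d(FU,T)=47, d(FU,X)=43/2, d(FU,Y)=34
step 2: merge (B,Y) at d=14, Q=-673/2; branch lengths B→213/20, Y→67/20; new cluster BY
  updated: d(BY,FU)=137/4, d(BY,R)=35, d(BY,S)=61/2, d(BY,T)=15, d(BY,X)=79/2
step 3: merge (T,X) at d=5, Q=-252; branch lengths T→19/4, X→1/4; new cluster TX
  updated: d(BY,TX)=99/4, d(FU,TX)=127/4, d(R,TX)=22, d(S,TX)=85/2
step 4: merge (R,TX) at d=22, Q=-186; branch lengths R→38/3, TX→28/3; new cluster RTX
  updated: d(BY,RTX)=151/8, d(FU,RTX)=235/8, d(RTX,S)=91/4
step 5: merge (BY,RTX) at d=151/8, Q=-935/8; branch lengths BY→403/32, RTX→201/32; new cluster BRTXY
  updated: d(BRTXY,FU)=179/8, d(BRTXY,S)=275/16
step 6: merge (BRTXY,FU) at d=179/8, Q=-1137/16; branch lengths BRTXY→129/32, FU→587/32; new cluster BFRTUXY
  updated: d(BFRTUXY,S)=421/32
step 7: merge (BFRTUXY,S) at d=421/32; branch lengths BFRTUXY→421/64, S→421/64; new cluster BFRSTUXY
final tree: ((((B:213/20,Y:67/20):403/32,(R:38/3,(T:19/4,X:1/4):28/3):201/32):129/32,(F:151/12,U:-43/12):587/32):421/64,S:421/64)
total length: 3341/32

R,TX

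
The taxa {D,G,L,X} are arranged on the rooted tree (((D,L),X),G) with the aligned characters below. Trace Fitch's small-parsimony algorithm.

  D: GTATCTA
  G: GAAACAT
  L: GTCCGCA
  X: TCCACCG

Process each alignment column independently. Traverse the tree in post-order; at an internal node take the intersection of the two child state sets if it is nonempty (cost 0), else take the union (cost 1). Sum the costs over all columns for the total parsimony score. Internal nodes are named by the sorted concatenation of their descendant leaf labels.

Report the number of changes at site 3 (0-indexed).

2

site 0, node DL: D={G} ∩ L={G} → {G} (+0)
site 0, node DLX: DL={G} ∪ X={T} → {G,T} (+1)
site 0, node DGLX: DLX={G,T} ∩ G={G} → {G} (+0)
site 1, node DL: D={T} ∩ L={T} → {T} (+0)
site 1, node DLX: DL={T} ∪ X={C} → {C,T} (+1)
site 1, node DGLX: DLX={C,T} ∪ G={A} → {A,C,T} (+1)
site 2, node DL: D={A} ∪ L={C} → {A,C} (+1)
site 2, node DLX: DL={A,C} ∩ X={C} → {C} (+0)
site 2, node DGLX: DLX={C} ∪ G={A} → {A,C} (+1)
site 3, node DL: D={T} ∪ L={C} → {C,T} (+1)
site 3, node DLX: DL={C,T} ∪ X={A} → {A,C,T} (+1)
site 3, node DGLX: DLX={A,C,T} ∩ G={A} → {A} (+0)
site 4, node DL: D={C} ∪ L={G} → {C,G} (+1)
site 4, node DLX: DL={C,G} ∩ X={C} → {C} (+0)
site 4, node DGLX: DLX={C} ∩ G={C} → {C} (+0)
site 5, node DL: D={T} ∪ L={C} → {C,T} (+1)
site 5, node DLX: DL={C,T} ∩ X={C} → {C} (+0)
site 5, node DGLX: DLX={C} ∪ G={A} → {A,C} (+1)
site 6, node DL: D={A} ∩ L={A} → {A} (+0)
site 6, node DLX: DL={A} ∪ X={G} → {A,G} (+1)
site 6, node DGLX: DLX={A,G} ∪ G={T} → {A,G,T} (+1)
per-site changes: [1, 2, 2, 2, 1, 2, 2]; total = 12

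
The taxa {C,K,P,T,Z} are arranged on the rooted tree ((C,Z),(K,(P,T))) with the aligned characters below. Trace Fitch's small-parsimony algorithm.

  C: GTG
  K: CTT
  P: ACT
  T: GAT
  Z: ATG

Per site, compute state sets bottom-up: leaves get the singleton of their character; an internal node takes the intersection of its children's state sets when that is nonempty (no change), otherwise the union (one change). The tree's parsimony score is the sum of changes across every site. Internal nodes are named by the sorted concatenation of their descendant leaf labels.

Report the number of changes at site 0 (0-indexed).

3

[col 0] CZ: children C:{G}, Z:{A} ∪→ {A,G}; cost 1
[col 0] PT: children P:{A}, T:{G} ∪→ {A,G}; cost 1
[col 0] KPT: children K:{C}, PT:{A,G} ∪→ {A,C,G}; cost 1
[col 0] CKPTZ: children CZ:{A,G}, KPT:{A,C,G} ∩→ {A,G}; cost 0
[col 1] CZ: children C:{T}, Z:{T} ∩→ {T}; cost 0
[col 1] PT: children P:{C}, T:{A} ∪→ {A,C}; cost 1
[col 1] KPT: children K:{T}, PT:{A,C} ∪→ {A,C,T}; cost 1
[col 1] CKPTZ: children CZ:{T}, KPT:{A,C,T} ∩→ {T}; cost 0
[col 2] CZ: children C:{G}, Z:{G} ∩→ {G}; cost 0
[col 2] PT: children P:{T}, T:{T} ∩→ {T}; cost 0
[col 2] KPT: children K:{T}, PT:{T} ∩→ {T}; cost 0
[col 2] CKPTZ: children CZ:{G}, KPT:{T} ∪→ {G,T}; cost 1
per-site changes: [3, 2, 1]; total = 6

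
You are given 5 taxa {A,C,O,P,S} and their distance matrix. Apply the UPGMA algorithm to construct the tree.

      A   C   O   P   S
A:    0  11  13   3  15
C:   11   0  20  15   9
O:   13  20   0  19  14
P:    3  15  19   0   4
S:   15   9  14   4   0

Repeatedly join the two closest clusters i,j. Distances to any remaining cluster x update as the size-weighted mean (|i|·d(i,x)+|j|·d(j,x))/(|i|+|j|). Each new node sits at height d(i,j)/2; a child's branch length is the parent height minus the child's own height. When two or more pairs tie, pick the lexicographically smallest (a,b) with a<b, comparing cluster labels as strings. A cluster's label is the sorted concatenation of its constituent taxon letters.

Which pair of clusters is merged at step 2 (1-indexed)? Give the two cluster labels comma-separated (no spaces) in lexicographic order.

C,S

step 1: merge (A,P) at d=3; branch lengths A→3/2, P→3/2; new cluster AP
  updated: d(AP,C)=13, d(AP,O)=16, d(AP,S)=19/2
step 2: merge (C,S) at d=9; branch lengths C→9/2, S→9/2; new cluster CS
  updated: d(AP,CS)=45/4, d(CS,O)=17
step 3: merge (AP,CS) at d=45/4; branch lengths AP→33/8, CS→9/8; new cluster ACPS
  updated: d(ACPS,O)=33/2
step 4: merge (ACPS,O) at d=33/2; branch lengths ACPS→21/8, O→33/4; new cluster ACOPS
final tree: (((A:3/2,P:3/2):33/8,(C:9/2,S:9/2):9/8):21/8,O:33/4)
total length: 225/8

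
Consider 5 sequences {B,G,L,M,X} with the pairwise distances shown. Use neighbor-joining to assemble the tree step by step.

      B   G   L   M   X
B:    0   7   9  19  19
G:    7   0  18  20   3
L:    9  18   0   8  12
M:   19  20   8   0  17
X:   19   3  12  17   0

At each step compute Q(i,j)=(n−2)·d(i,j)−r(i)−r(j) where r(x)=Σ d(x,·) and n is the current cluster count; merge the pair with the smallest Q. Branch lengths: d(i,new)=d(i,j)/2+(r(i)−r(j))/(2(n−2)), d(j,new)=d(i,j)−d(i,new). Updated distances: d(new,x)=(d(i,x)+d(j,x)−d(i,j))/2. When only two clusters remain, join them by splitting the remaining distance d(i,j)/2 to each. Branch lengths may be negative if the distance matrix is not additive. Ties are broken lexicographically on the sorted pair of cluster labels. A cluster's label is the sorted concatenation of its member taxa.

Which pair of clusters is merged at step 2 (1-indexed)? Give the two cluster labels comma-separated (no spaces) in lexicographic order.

B,GX

step 1: merge (G,X) at d=3, Q=-90; branch lengths G→1, X→2; new cluster GX
  updated: d(B,GX)=23/2, d(GX,L)=27/2, d(GX,M)=17
step 2: merge (B,GX) at d=23/2, Q=-117/2; branch lengths B→41/8, GX→51/8; new cluster BGX
  updated: d(BGX,L)=11/2, d(BGX,M)=49/4
step 3: merge (BGX,L) at d=11/2, Q=-103/4; branch lengths BGX→39/8, L→5/8; new cluster BGLX
  updated: d(BGLX,M)=59/8
step 4: merge (BGLX,M) at d=59/8; branch lengths BGLX→59/16, M→59/16; new cluster BGLMX
final tree: (((B:41/8,(G:1,X:2):51/8):39/8,L:5/8):59/16,M:59/16)
total length: 219/8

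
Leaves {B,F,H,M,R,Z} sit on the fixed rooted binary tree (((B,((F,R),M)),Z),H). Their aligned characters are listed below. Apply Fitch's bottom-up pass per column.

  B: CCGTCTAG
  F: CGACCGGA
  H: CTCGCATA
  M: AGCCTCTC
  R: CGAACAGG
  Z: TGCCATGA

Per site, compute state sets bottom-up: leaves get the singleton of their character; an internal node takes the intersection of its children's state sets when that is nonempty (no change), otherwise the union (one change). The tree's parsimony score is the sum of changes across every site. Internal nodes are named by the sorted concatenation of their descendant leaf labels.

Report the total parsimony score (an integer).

[col 0] FR: children F:{C}, R:{C} ∩→ {C}; cost 0
[col 0] FMR: children FR:{C}, M:{A} ∪→ {A,C}; cost 1
[col 0] BFMR: children B:{C}, FMR:{A,C} ∩→ {C}; cost 0
[col 0] BFMRZ: children BFMR:{C}, Z:{T} ∪→ {C,T}; cost 1
[col 0] BFHMRZ: children BFMRZ:{C,T}, H:{C} ∩→ {C}; cost 0
[col 1] FR: children F:{G}, R:{G} ∩→ {G}; cost 0
[col 1] FMR: children FR:{G}, M:{G} ∩→ {G}; cost 0
[col 1] BFMR: children B:{C}, FMR:{G} ∪→ {C,G}; cost 1
[col 1] BFMRZ: children BFMR:{C,G}, Z:{G} ∩→ {G}; cost 0
[col 1] BFHMRZ: children BFMRZ:{G}, H:{T} ∪→ {G,T}; cost 1
[col 2] FR: children F:{A}, R:{A} ∩→ {A}; cost 0
[col 2] FMR: children FR:{A}, M:{C} ∪→ {A,C}; cost 1
[col 2] BFMR: children B:{G}, FMR:{A,C} ∪→ {A,C,G}; cost 1
[col 2] BFMRZ: children BFMR:{A,C,G}, Z:{C} ∩→ {C}; cost 0
[col 2] BFHMRZ: children BFMRZ:{C}, H:{C} ∩→ {C}; cost 0
[col 3] FR: children F:{C}, R:{A} ∪→ {A,C}; cost 1
[col 3] FMR: children FR:{A,C}, M:{C} ∩→ {C}; cost 0
[col 3] BFMR: children B:{T}, FMR:{C} ∪→ {C,T}; cost 1
[col 3] BFMRZ: children BFMR:{C,T}, Z:{C} ∩→ {C}; cost 0
[col 3] BFHMRZ: children BFMRZ:{C}, H:{G} ∪→ {C,G}; cost 1
[col 4] FR: children F:{C}, R:{C} ∩→ {C}; cost 0
[col 4] FMR: children FR:{C}, M:{T} ∪→ {C,T}; cost 1
[col 4] BFMR: children B:{C}, FMR:{C,T} ∩→ {C}; cost 0
[col 4] BFMRZ: children BFMR:{C}, Z:{A} ∪→ {A,C}; cost 1
[col 4] BFHMRZ: children BFMRZ:{A,C}, H:{C} ∩→ {C}; cost 0
[col 5] FR: children F:{G}, R:{A} ∪→ {A,G}; cost 1
[col 5] FMR: children FR:{A,G}, M:{C} ∪→ {A,C,G}; cost 1
[col 5] BFMR: children B:{T}, FMR:{A,C,G} ∪→ {A,C,G,T}; cost 1
[col 5] BFMRZ: children BFMR:{A,C,G,T}, Z:{T} ∩→ {T}; cost 0
[col 5] BFHMRZ: children BFMRZ:{T}, H:{A} ∪→ {A,T}; cost 1
[col 6] FR: children F:{G}, R:{G} ∩→ {G}; cost 0
[col 6] FMR: children FR:{G}, M:{T} ∪→ {G,T}; cost 1
[col 6] BFMR: children B:{A}, FMR:{G,T} ∪→ {A,G,T}; cost 1
[col 6] BFMRZ: children BFMR:{A,G,T}, Z:{G} ∩→ {G}; cost 0
[col 6] BFHMRZ: children BFMRZ:{G}, H:{T} ∪→ {G,T}; cost 1
[col 7] FR: children F:{A}, R:{G} ∪→ {A,G}; cost 1
[col 7] FMR: children FR:{A,G}, M:{C} ∪→ {A,C,G}; cost 1
[col 7] BFMR: children B:{G}, FMR:{A,C,G} ∩→ {G}; cost 0
[col 7] BFMRZ: children BFMR:{G}, Z:{A} ∪→ {A,G}; cost 1
[col 7] BFHMRZ: children BFMRZ:{A,G}, H:{A} ∩→ {A}; cost 0
per-site changes: [2, 2, 2, 3, 2, 4, 3, 3]; total = 21

21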